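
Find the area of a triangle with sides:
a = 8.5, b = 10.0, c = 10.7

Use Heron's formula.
s = (8.5 + 10.0 + 10.7)/2 = 29.2/2 = 14.6
s − a = 6.1, s − b = 4.6, s − c = 3.9
s(s−a)(s−b)(s−c) = 14.6·6.1·4.6·3.9 ≈ 1597.74
Area = √1597.74 ≈ 39.9717

Area = 39.97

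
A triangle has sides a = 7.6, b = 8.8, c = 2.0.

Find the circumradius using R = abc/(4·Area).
First find the area with Heron's formula.
s = (7.6 + 8.8 + 2.0)/2 = 9.2
Area = √(s(s−a)(s−b)(s−c)) = √(9.2·1.6·0.4·7.2) ≈ √42.3936 ≈ 6.51104
abc = 7.6·8.8·2.0 = 133.76
R = abc/(4·Area) ≈ 133.76/(4·6.51104) = 133.76/26.0441 ≈ 5.13589

R = 5.136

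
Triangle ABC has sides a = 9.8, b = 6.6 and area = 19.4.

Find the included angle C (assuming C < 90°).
Area = ½·a·b·sin(C)  ⇒  sin(C) = 2·Area/(a·b) = 2·19.4/(9.8·6.6) = 38.8/64.68 ≈ 0.599876
C = arcsin(0.599876) ≈ 36.861° (taking the acute solution since C < 90°)

C = 36.86°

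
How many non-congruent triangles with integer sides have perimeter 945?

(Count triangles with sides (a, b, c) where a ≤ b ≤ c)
Let a ≤ b ≤ c with a + b + c = 945. The only binding inequality is a + b > c, i.e. 945 − c > c, so c < 945/2; and c ≥ 945/3 since c is the largest side.
So 315 ≤ c ≤ 472. For each c, b runs from ⌈(945 − c)/2⌉ up to c (then a = 945 − b − c satisfies 1 ≤ a ≤ b automatically), giving c − ⌈(945 − c)/2⌉ + 1 choices.
Summing over c: 1 + 2 + 4 + 5 + … + 235 + 236  (158 terms, c = 315, …, 472) = 18723
Check (closed form: nearest integer to p²/48 for even p, (p+3)²/48 for odd p): (945+3)²/48 = 948²/48 = 898704/48 ≈ 18723.00 → 18723

18723 triangles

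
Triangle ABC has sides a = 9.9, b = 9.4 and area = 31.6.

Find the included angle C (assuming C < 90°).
Area = ½·a·b·sin(C)  ⇒  sin(C) = 2·Area/(a·b) = 2·31.6/(9.9·9.4) = 63.2/93.06 ≈ 0.679132
C = arcsin(0.679132) ≈ 42.7758° (taking the acute solution since C < 90°)

C = 42.78°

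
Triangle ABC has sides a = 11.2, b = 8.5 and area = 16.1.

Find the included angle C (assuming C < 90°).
Area = ½·a·b·sin(C)  ⇒  sin(C) = 2·Area/(a·b) = 2·16.1/(11.2·8.5) = 32.2/95.2 ≈ 0.338235
C = arcsin(0.338235) ≈ 19.7694° (taking the acute solution since C < 90°)

C = 19.77°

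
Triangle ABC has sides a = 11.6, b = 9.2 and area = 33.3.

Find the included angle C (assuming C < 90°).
Area = ½·a·b·sin(C)  ⇒  sin(C) = 2·Area/(a·b) = 2·33.3/(11.6·9.2) = 66.6/106.72 ≈ 0.624063
C = arcsin(0.624063) ≈ 38.6134° (taking the acute solution since C < 90°)

C = 38.61°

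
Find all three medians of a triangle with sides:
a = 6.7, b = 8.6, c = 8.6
Median formula: m_a = ½√(2b² + 2c² − a²) (and cyclically). a² = 44.89, b² = 73.96, c² = 73.96.
m_a = ½√(2·73.96 + 2·73.96 − 44.89) = ½√250.95 ≈ ½·15.8414 ≈ 7.9207
m_b = ½√(2·44.89 + 2·73.96 − 73.96) = ½√163.74 ≈ ½·12.7961 ≈ 6.39805
m_c = ½√(2·44.89 + 2·73.96 − 73.96) = ½√163.74 ≈ ½·12.7961 ≈ 6.39805

m_a = 7.921, m_b = 6.398, m_c = 6.398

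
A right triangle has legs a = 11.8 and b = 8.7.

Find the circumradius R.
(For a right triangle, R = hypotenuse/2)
Hypotenuse c = √(a² + b²) = √(139.24 + 75.69) = √214.93 ≈ 14.6605
R = c/2 ≈ 14.6605/2 ≈ 7.33025

R = 7.33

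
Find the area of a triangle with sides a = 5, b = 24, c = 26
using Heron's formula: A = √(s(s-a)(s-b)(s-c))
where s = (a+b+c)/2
s = (5 + 24 + 26)/2 = 55/2 = 27.5
s − a = 22.5, s − b = 3.5, s − c = 1.5
s(s−a)(s−b)(s−c) = 27.5·22.5·3.5·1.5 = 3248.4375
Area = √3248.4375 ≈ 56.9951

s = 27.5, Area = 57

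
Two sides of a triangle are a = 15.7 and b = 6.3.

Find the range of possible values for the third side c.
Triangle inequality: |a − b| < c < a + b
|a − b| = |15.7 − 6.3| = 9.4
a + b = 15.7 + 6.3 = 22

9.4 < c < 22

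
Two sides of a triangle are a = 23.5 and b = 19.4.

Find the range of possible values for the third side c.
Triangle inequality: |a − b| < c < a + b
|a − b| = |23.5 − 19.4| = 4.1
a + b = 23.5 + 19.4 = 42.9

4.1 < c < 42.9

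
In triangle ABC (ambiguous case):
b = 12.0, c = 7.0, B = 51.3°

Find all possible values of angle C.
b/sin(B) = c/sin(C)  ⇒  sin(C) = c·sin(B)/b = 7.0·sin(51.3°)/12.0
sin(51.3°) ≈ 0.78043
sin(C) ≈ 7.0·0.78043/12.0 ≈ 5.46301/12.0 ≈ 0.455251
Candidate 1: C₁ = arcsin(0.455251) ≈ 27.0811°  →  A = 180° − 51.3° − 27.0811° ≈ 101.619° > 0, valid
Candidate 2: C₂ = 180° − C₁ ≈ 152.919°  →  A = 180° − 51.3° − 152.919° ≈ -24.2189° ≤ 0, not a valid triangle

C = 27.08° (one solution)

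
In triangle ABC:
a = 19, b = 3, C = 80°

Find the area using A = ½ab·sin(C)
A = ½·a·b·sin(C) = ½·19·3·sin(80°)
sin(80°) ≈ 0.984808
A ≈ ½·57·0.984808 = 28.5·0.984808 ≈ 28.067

Area = 28.07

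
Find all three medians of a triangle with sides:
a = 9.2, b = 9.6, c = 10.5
Median formula: m_a = ½√(2b² + 2c² − a²) (and cyclically). a² = 84.64, b² = 92.16, c² = 110.25.
m_a = ½√(2·92.16 + 2·110.25 − 84.64) = ½√320.18 ≈ ½·17.8936 ≈ 8.94679
m_b = ½√(2·84.64 + 2·110.25 − 92.16) = ½√297.62 ≈ ½·17.2517 ≈ 8.62583
m_c = ½√(2·84.64 + 2·92.16 − 110.25) = ½√243.35 ≈ ½·15.5997 ≈ 7.79984

m_a = 8.947, m_b = 8.626, m_c = 7.8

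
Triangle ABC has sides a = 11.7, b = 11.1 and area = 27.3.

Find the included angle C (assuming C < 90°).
Area = ½·a·b·sin(C)  ⇒  sin(C) = 2·Area/(a·b) = 2·27.3/(11.7·11.1) = 54.6/129.87 ≈ 0.42042
C = arcsin(0.42042) ≈ 24.8611° (taking the acute solution since C < 90°)

C = 24.86°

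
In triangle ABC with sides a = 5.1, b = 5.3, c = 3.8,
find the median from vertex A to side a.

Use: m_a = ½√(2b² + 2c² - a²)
m_a = ½√(2·5.3² + 2·3.8² − 5.1²) = ½√(2·28.09 + 2·14.44 − 26.01) = ½√(56.18 + 28.88 − 26.01) = ½√59.05
√59.05 ≈ 7.6844, so m_a ≈ 3.8422

m_a = 3.842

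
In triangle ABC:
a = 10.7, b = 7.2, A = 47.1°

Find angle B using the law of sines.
a/sin(A) = b/sin(B)  ⇒  sin(B) = b·sin(A)/a = 7.2·sin(47.1°)/10.7
sin(47.1°) ≈ 0.732543
sin(B) ≈ 7.2·0.732543/10.7 ≈ 5.27431/10.7 ≈ 0.492926
B = arcsin(0.492926) ≈ 29.5331°
(Since b ≤ a we need B ≤ A, so the obtuse alternative 180° − 29.5331° ≈ 150.467° is rejected.)

B = 29.53°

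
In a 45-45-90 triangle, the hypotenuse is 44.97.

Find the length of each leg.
In a 45-45-90 triangle hypotenuse = leg·√2, so leg = hypotenuse/√2.
Leg = 44.97/√2 ≈ 44.97/1.41421 ≈ 31.7986

Each leg = 31.8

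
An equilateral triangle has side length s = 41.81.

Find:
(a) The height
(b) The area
(a) The height splits the triangle into two 30-60-90 halves: h = s·√3/2 = 41.81·1.73205/2 ≈ 72.417/2 ≈ 36.2085
(b) Area = (√3/4)·s² = (√3/4)·41.81² = (√3/4)·1748.0761 ≈ 0.433013·1748.0761 ≈ 756.939

Height = 36.21, Area = 756.9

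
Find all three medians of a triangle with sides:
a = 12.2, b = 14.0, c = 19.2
Median formula: m_a = ½√(2b² + 2c² − a²) (and cyclically). a² = 148.84, b² = 196, c² = 368.64.
m_a = ½√(2·196 + 2·368.64 − 148.84) = ½√980.44 ≈ ½·31.312 ≈ 15.656
m_b = ½√(2·148.84 + 2·368.64 − 196) = ½√838.96 ≈ ½·28.9648 ≈ 14.4824
m_c = ½√(2·148.84 + 2·196 − 368.64) = ½√321.04 ≈ ½·17.9176 ≈ 8.95879

m_a = 15.66, m_b = 14.48, m_c = 8.959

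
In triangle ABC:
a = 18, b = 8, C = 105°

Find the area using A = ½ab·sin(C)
A = ½·a·b·sin(C) = ½·18·8·sin(105°)
sin(105°) ≈ 0.965926
A ≈ ½·144·0.965926 = 72·0.965926 ≈ 69.5467

Area = 69.55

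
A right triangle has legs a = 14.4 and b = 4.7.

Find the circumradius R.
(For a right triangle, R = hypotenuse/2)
Hypotenuse c = √(a² + b²) = √(207.36 + 22.09) = √229.45 ≈ 15.1476
R = c/2 ≈ 15.1476/2 ≈ 7.5738

R = 7.574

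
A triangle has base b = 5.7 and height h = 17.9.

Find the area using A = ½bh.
A = ½·b·h = ½·5.7·17.9 = ½·102.03 = 51.015

Area = 51.015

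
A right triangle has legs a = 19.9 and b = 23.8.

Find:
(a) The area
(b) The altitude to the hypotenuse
(a) The legs are perpendicular, so Area = ½·a·b = ½·19.9·23.8 = ½·473.62 = 236.81
(b) Hypotenuse c = √(a² + b²) = √(396.01 + 566.44) = √962.45 ≈ 31.0234
    Area = ½·c·h_c  ⇒  h_c = 2·Area/c = 473.62/31.0234 ≈ 15.2666

Area = 236.81, h_c = 15.27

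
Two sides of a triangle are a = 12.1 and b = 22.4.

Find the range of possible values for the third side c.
Triangle inequality: |a − b| < c < a + b
|a − b| = |12.1 − 22.4| = 10.3
a + b = 12.1 + 22.4 = 34.5

10.3 < c < 34.5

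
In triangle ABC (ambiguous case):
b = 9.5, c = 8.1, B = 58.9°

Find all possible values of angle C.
b/sin(B) = c/sin(C)  ⇒  sin(C) = c·sin(B)/b = 8.1·sin(58.9°)/9.5
sin(58.9°) ≈ 0.856267
sin(C) ≈ 8.1·0.856267/9.5 ≈ 6.93576/9.5 ≈ 0.73008
Candidate 1: C₁ = arcsin(0.73008) ≈ 46.8931°  →  A = 180° − 58.9° − 46.8931° ≈ 74.2069° > 0, valid
Candidate 2: C₂ = 180° − C₁ ≈ 133.107°  →  A = 180° − 58.9° − 133.107° ≈ -12.0069° ≤ 0, not a valid triangle

C = 46.89° (one solution)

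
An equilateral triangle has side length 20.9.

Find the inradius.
r = Area/s with s the semi-perimeter.
Area = (√3/4)·20.9² = (√3/4)·436.81 ≈ 0.433013·436.81 ≈ 189.144
s = 3·20.9/2 = 31.35
r ≈ 189.144/31.35 ≈ 6.03331
(Equivalently r = side/(2√3) = 20.9/3.4641 ≈ 6.03331.)

r = 6.033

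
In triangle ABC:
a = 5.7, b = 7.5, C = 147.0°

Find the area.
Two sides and the included angle (SAS): A = ½·a·b·sin(C) = ½·5.7·7.5·sin(147.0°)
sin(147.0°) ≈ 0.544639
A ≈ ½·42.75·0.544639 = 21.375·0.544639 ≈ 11.6417

Area = 11.64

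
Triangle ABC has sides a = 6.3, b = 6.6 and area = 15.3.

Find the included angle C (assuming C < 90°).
Area = ½·a·b·sin(C)  ⇒  sin(C) = 2·Area/(a·b) = 2·15.3/(6.3·6.6) = 30.6/41.58 ≈ 0.735931
C = arcsin(0.735931) ≈ 47.3859° (taking the acute solution since C < 90°)

C = 47.39°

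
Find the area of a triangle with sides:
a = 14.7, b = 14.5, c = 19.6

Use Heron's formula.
s = (14.7 + 14.5 + 19.6)/2 = 48.8/2 = 24.4
s − a = 9.7, s − b = 9.9, s − c = 4.8
s(s−a)(s−b)(s−c) = 24.4·9.7·9.9·4.8 ≈ 11247
Area = √11247 ≈ 106.052

Area = 106.1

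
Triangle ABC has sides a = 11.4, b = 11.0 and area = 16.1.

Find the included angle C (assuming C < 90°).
Area = ½·a·b·sin(C)  ⇒  sin(C) = 2·Area/(a·b) = 2·16.1/(11.4·11.0) = 32.2/125.4 ≈ 0.256778
C = arcsin(0.256778) ≈ 14.879° (taking the acute solution since C < 90°)

C = 14.88°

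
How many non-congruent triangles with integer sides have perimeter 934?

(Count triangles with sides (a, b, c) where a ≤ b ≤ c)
Let a ≤ b ≤ c with a + b + c = 934. The only binding inequality is a + b > c, i.e. 934 − c > c, so c < 934/2; and c ≥ 934/3 since c is the largest side.
So 312 ≤ c ≤ 466. For each c, b runs from ⌈(934 − c)/2⌉ up to c (then a = 934 − b − c satisfies 1 ≤ a ≤ b automatically), giving c − ⌈(934 − c)/2⌉ + 1 choices.
Summing over c: 2 + 3 + 5 + 6 + … + 231 + 233  (155 terms, c = 312, …, 466) = 18174
Check (closed form: nearest integer to p²/48 for even p, (p+3)²/48 for odd p): 934²/48 = 872356/48 ≈ 18174.08 → 18174

18174 triangles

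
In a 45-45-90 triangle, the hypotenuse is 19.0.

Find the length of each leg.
In a 45-45-90 triangle hypotenuse = leg·√2, so leg = hypotenuse/√2.
Leg = 19.0/√2 ≈ 19.0/1.41421 ≈ 13.435

Each leg = 13.44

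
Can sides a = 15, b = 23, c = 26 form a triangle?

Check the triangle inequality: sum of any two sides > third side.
a + b vs c: 15 + 23 = 38 > 26  ✓
a + c vs b: 15 + 26 = 41 > 23  ✓
b + c vs a: 23 + 26 = 49 > 15  ✓

Yes, triangle inequality satisfied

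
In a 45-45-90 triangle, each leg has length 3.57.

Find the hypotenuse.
In a 45-45-90 triangle the sides are in ratio 1 : 1 : √2, so hypotenuse = leg·√2.
Hypotenuse = 3.57·√2 ≈ 3.57·1.41421 ≈ 5.04874

Hypotenuse = 3.57√2 = 5.049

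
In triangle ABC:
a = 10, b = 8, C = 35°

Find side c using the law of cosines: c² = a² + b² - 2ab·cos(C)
c² = 10² + 8² − 2·10·8·cos(35°)
cos(35°) ≈ 0.819152
c² ≈ 100 + 64 − 160·(0.819152) ≈ 164 − 131.064 ≈ 32.9357
c ≈ √32.9357 ≈ 5.73896

c = 5.739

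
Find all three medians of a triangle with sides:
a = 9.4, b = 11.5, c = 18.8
Median formula: m_a = ½√(2b² + 2c² − a²) (and cyclically). a² = 88.36, b² = 132.25, c² = 353.44.
m_a = ½√(2·132.25 + 2·353.44 − 88.36) = ½√883.02 ≈ ½·29.7157 ≈ 14.8578
m_b = ½√(2·88.36 + 2·353.44 − 132.25) = ½√751.35 ≈ ½·27.4108 ≈ 13.7054
m_c = ½√(2·88.36 + 2·132.25 − 353.44) = ½√87.78 ≈ ½·9.3691 ≈ 4.68455

m_a = 14.86, m_b = 13.71, m_c = 4.685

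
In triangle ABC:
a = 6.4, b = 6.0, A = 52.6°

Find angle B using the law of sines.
a/sin(A) = b/sin(B)  ⇒  sin(B) = b·sin(A)/a = 6.0·sin(52.6°)/6.4
sin(52.6°) ≈ 0.794415
sin(B) ≈ 6.0·0.794415/6.4 ≈ 4.76649/6.4 ≈ 0.744764
B = arcsin(0.744764) ≈ 48.1388°
(Since b ≤ a we need B ≤ A, so the obtuse alternative 180° − 48.1388° ≈ 131.861° is rejected.)

B = 48.14°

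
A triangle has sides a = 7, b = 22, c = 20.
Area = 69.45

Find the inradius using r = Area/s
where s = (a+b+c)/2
s = (7 + 22 + 20)/2 = 49/2 = 24.5
r = Area/s = 69.45/24.5 ≈ 2.83469

r = 2.835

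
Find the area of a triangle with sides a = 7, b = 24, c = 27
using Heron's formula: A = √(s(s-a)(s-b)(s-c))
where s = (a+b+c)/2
s = (7 + 24 + 27)/2 = 58/2 = 29
s − a = 22, s − b = 5, s − c = 2
s(s−a)(s−b)(s−c) = 29·22·5·2 = 6380
Area = √6380 ≈ 79.8749

s = 29.0, Area = 79.87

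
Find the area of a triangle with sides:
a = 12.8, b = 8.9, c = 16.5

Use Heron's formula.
s = (12.8 + 8.9 + 16.5)/2 = 38.2/2 = 19.1
s − a = 6.3, s − b = 10.2, s − c = 2.6
s(s−a)(s−b)(s−c) = 19.1·6.3·10.2·2.6 ≈ 3191.15
Area = √3191.15 ≈ 56.4903

Area = 56.49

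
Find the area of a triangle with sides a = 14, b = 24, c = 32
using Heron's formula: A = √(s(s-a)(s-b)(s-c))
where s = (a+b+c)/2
s = (14 + 24 + 32)/2 = 70/2 = 35
s − a = 21, s − b = 11, s − c = 3
s(s−a)(s−b)(s−c) = 35·21·11·3 = 24255
Area = √24255 ≈ 155.74

s = 35.0, Area = 155.7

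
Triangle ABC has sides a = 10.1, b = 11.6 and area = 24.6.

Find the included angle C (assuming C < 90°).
Area = ½·a·b·sin(C)  ⇒  sin(C) = 2·Area/(a·b) = 2·24.6/(10.1·11.6) = 49.2/117.16 ≈ 0.419939
C = arcsin(0.419939) ≈ 24.8307° (taking the acute solution since C < 90°)

C = 24.83°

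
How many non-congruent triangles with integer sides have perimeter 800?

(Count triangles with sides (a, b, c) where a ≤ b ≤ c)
Let a ≤ b ≤ c with a + b + c = 800. The only binding inequality is a + b > c, i.e. 800 − c > c, so c < 800/2; and c ≥ 800/3 since c is the largest side.
So 267 ≤ c ≤ 399. For each c, b runs from ⌈(800 − c)/2⌉ up to c (then a = 800 − b − c satisfies 1 ≤ a ≤ b automatically), giving c − ⌈(800 − c)/2⌉ + 1 choices.
Summing over c: 1 + 3 + 4 + 6 + … + 198 + 199  (133 terms, c = 267, …, 399) = 13333
Check (closed form: nearest integer to p²/48 for even p, (p+3)²/48 for odd p): 800²/48 = 640000/48 ≈ 13333.33 → 13333

13333 triangles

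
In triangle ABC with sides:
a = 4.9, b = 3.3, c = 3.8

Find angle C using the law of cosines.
c² = a² + b² − 2ab·cos(C)  ⇒  cos(C) = (a² + b² − c²)/(2ab)
cos(C) = (4.9² + 3.3² − 3.8²)/(2·4.9·3.3) = (24.01 + 10.89 − 14.44)/32.34 = 20.46/32.34 ≈ 0.632653
C = arccos(0.632653) ≈ 50.7539°

C = 50.75°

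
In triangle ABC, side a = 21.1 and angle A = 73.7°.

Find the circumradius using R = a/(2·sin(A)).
R = a/(2·sin(A)) = 21.1/(2·sin(73.7°))
sin(73.7°) ≈ 0.959805
R ≈ 21.1/(2·0.959805) = 21.1/1.91961 ≈ 10.9918

R = 10.99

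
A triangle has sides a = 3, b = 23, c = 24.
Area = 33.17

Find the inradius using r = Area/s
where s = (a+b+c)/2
s = (3 + 23 + 24)/2 = 50/2 = 25
r = Area/s = 33.17/25 ≈ 1.3268

r = 1.327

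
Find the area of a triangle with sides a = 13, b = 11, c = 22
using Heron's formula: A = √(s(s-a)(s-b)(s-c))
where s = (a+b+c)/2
s = (13 + 11 + 22)/2 = 46/2 = 23
s − a = 10, s − b = 12, s − c = 1
s(s−a)(s−b)(s−c) = 23·10·12·1 = 2760
Area = √2760 ≈ 52.5357

s = 23.0, Area = 52.54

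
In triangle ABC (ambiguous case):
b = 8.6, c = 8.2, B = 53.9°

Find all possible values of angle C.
b/sin(B) = c/sin(C)  ⇒  sin(C) = c·sin(B)/b = 8.2·sin(53.9°)/8.6
sin(53.9°) ≈ 0.80799
sin(C) ≈ 8.2·0.80799/8.6 ≈ 6.62552/8.6 ≈ 0.770409
Candidate 1: C₁ = arcsin(0.770409) ≈ 50.3906°  →  A = 180° − 53.9° − 50.3906° ≈ 75.7094° > 0, valid
Candidate 2: C₂ = 180° − C₁ ≈ 129.609°  →  A = 180° − 53.9° − 129.609° ≈ -3.5094° ≤ 0, not a valid triangle

C = 50.39° (one solution)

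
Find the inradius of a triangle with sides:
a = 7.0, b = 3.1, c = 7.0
r = Area/s where s is the semi-perimeter.
s = (7.0 + 3.1 + 7.0)/2 = 17.1/2 = 8.55
Area = √(s(s−a)(s−b)(s−c)) = √(8.55·1.55·5.45·1.55) ≈ √111.95 ≈ 10.5807
r ≈ 10.5807/8.55 ≈ 1.2375

r = 1.238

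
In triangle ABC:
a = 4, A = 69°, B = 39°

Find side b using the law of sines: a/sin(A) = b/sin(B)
a/sin(A) = b/sin(B)  ⇒  b = a·sin(B)/sin(A) = 4·sin(39°)/sin(69°)
sin(39°) ≈ 0.62932, sin(69°) ≈ 0.93358
b ≈ 4·0.62932/0.93358 ≈ 2.51728/0.93358 ≈ 2.69637

b = 2.696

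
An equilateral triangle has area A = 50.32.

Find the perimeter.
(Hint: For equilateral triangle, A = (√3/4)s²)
A = (√3/4)s²  ⇒  s² = 4A/√3 = 4·50.32/√3 = 201.28/1.73205 ≈ 116.209
s ≈ √116.209 ≈ 10.78
Perimeter = 3s ≈ 3·10.78 ≈ 32.3401

Perimeter = 32.34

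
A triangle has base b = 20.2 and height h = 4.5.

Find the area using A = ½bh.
A = ½·b·h = ½·20.2·4.5 = ½·90.9 = 45.45

Area = 45.45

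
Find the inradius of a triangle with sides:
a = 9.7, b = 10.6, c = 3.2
r = Area/s where s is the semi-perimeter.
s = (9.7 + 10.6 + 3.2)/2 = 23.5/2 = 11.75
Area = √(s(s−a)(s−b)(s−c)) = √(11.75·2.05·1.15·8.55) ≈ √236.84 ≈ 15.3896
r ≈ 15.3896/11.75 ≈ 1.30975

r = 1.31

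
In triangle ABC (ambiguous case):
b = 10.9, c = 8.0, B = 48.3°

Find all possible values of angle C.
b/sin(B) = c/sin(C)  ⇒  sin(C) = c·sin(B)/b = 8.0·sin(48.3°)/10.9
sin(48.3°) ≈ 0.746638
sin(C) ≈ 8.0·0.746638/10.9 ≈ 5.97311/10.9 ≈ 0.547991
Candidate 1: C₁ = arcsin(0.547991) ≈ 33.2293°  →  A = 180° − 48.3° − 33.2293° ≈ 98.4707° > 0, valid
Candidate 2: C₂ = 180° − C₁ ≈ 146.771°  →  A = 180° − 48.3° − 146.771° ≈ -15.0707° ≤ 0, not a valid triangle

C = 33.23° (one solution)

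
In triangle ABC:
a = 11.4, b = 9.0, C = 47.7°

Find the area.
Two sides and the included angle (SAS): A = ½·a·b·sin(C) = ½·11.4·9.0·sin(47.7°)
sin(47.7°) ≈ 0.739631
A ≈ ½·102.6·0.739631 = 51.3·0.739631 ≈ 37.9431

Area = 37.94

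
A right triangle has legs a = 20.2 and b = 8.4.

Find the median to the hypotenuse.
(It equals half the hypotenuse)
Hypotenuse c = √(a² + b²) = √(408.04 + 70.56) = √478.6 ≈ 21.8769
Median to hypotenuse = c/2 ≈ 21.8769/2 ≈ 10.9385

Median = 10.94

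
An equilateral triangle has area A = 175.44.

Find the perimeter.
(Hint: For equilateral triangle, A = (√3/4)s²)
A = (√3/4)s²  ⇒  s² = 4A/√3 = 4·175.44/√3 = 701.76/1.73205 ≈ 405.161
s ≈ √405.161 ≈ 20.1286
Perimeter = 3s ≈ 3·20.1286 ≈ 60.3859

Perimeter = 60.39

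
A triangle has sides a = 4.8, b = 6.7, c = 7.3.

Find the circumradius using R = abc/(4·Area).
First find the area with Heron's formula.
s = (4.8 + 6.7 + 7.3)/2 = 9.4
Area = √(s(s−a)(s−b)(s−c)) = √(9.4·4.6·2.7·2.1) ≈ √245.171 ≈ 15.6579
abc = 4.8·6.7·7.3 = 234.768
R = abc/(4·Area) ≈ 234.768/(4·15.6579) = 234.768/62.6317 ≈ 3.74839

R = 3.748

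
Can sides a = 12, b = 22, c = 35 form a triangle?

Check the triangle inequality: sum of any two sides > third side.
a + b vs c: 12 + 22 = 34 ≤ 35  ✗
a + c vs b: 12 + 35 = 47 > 22  ✓
b + c vs a: 22 + 35 = 57 > 12  ✓

No: 12 + 22 = 34 is not > 35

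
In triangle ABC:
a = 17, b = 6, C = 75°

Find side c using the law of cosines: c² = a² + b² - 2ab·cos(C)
c² = 17² + 6² − 2·17·6·cos(75°)
cos(75°) ≈ 0.258819
c² ≈ 289 + 36 − 204·(0.258819) ≈ 325 − 52.7991 ≈ 272.201
c ≈ √272.201 ≈ 16.4985

c = 16.5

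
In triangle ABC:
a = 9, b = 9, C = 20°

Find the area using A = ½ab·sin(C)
A = ½·a·b·sin(C) = ½·9·9·sin(20°)
sin(20°) ≈ 0.34202
A ≈ ½·81·0.34202 = 40.5·0.34202 ≈ 13.8518

Area = 13.85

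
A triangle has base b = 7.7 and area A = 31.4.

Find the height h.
A = ½·b·h  ⇒  h = 2A/b = 2·31.4/7.7 = 62.8/7.7 ≈ 8.15584

h = 8.156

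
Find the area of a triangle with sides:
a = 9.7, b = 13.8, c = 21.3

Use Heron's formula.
s = (9.7 + 13.8 + 21.3)/2 = 44.8/2 = 22.4
s − a = 12.7, s − b = 8.6, s − c = 1.1
s(s−a)(s−b)(s−c) = 22.4·12.7·8.6·1.1 ≈ 2691.18
Area = √2691.18 ≈ 51.8766

Area = 51.88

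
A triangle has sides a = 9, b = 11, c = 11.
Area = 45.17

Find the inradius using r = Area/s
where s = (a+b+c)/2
s = (9 + 11 + 11)/2 = 31/2 = 15.5
r = Area/s = 45.17/15.5 ≈ 2.91419

r = 2.914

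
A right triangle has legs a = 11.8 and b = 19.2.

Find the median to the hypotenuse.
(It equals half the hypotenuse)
Hypotenuse c = √(a² + b²) = √(139.24 + 368.64) = √507.88 ≈ 22.5362
Median to hypotenuse = c/2 ≈ 22.5362/2 ≈ 11.2681

Median = 11.27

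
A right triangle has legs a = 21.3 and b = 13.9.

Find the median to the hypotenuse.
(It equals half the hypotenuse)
Hypotenuse c = √(a² + b²) = √(453.69 + 193.21) = √646.9 ≈ 25.4342
Median to hypotenuse = c/2 ≈ 25.4342/2 ≈ 12.7171

Median = 12.72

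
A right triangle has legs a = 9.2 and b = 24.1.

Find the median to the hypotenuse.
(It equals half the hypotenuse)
Hypotenuse c = √(a² + b²) = √(84.64 + 580.81) = √665.45 ≈ 25.7963
Median to hypotenuse = c/2 ≈ 25.7963/2 ≈ 12.8982

Median = 12.9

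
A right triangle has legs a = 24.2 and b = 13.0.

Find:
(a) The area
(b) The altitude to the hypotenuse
(a) The legs are perpendicular, so Area = ½·a·b = ½·24.2·13.0 = ½·314.6 = 157.3
(b) Hypotenuse c = √(a² + b²) = √(585.64 + 169) = √754.64 ≈ 27.4707
    Area = ½·c·h_c  ⇒  h_c = 2·Area/c = 314.6/27.4707 ≈ 11.4522

Area = 157.3, h_c = 11.45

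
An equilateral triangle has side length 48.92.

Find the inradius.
r = Area/s with s the semi-perimeter.
Area = (√3/4)·48.92² = (√3/4)·2393.1664 ≈ 0.433013·2393.1664 ≈ 1036.27
s = 3·48.92/2 = 73.38
r ≈ 1036.27/73.38 ≈ 14.122
(Equivalently r = side/(2√3) = 48.92/3.4641 ≈ 14.122.)

r = 14.12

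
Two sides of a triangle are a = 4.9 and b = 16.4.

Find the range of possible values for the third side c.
Triangle inequality: |a − b| < c < a + b
|a − b| = |4.9 − 16.4| = 11.5
a + b = 4.9 + 16.4 = 21.3

11.5 < c < 21.3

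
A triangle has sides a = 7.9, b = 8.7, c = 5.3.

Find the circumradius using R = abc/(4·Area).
First find the area with Heron's formula.
s = (7.9 + 8.7 + 5.3)/2 = 10.95
Area = √(s(s−a)(s−b)(s−c)) = √(10.95·3.05·2.25·5.65) ≈ √424.566 ≈ 20.605
abc = 7.9·8.7·5.3 = 364.269
R = abc/(4·Area) ≈ 364.269/(4·20.605) = 364.269/82.42 ≈ 4.41967

R = 4.42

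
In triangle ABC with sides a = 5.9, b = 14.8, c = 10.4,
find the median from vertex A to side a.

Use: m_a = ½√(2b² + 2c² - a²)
m_a = ½√(2·14.8² + 2·10.4² − 5.9²) = ½√(2·219.04 + 2·108.16 − 34.81) = ½√(438.08 + 216.32 − 34.81) = ½√619.59
√619.59 ≈ 24.8916, so m_a ≈ 12.4458

m_a = 12.45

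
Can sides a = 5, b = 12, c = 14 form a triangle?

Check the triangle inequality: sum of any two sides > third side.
a + b vs c: 5 + 12 = 17 > 14  ✓
a + c vs b: 5 + 14 = 19 > 12  ✓
b + c vs a: 12 + 14 = 26 > 5  ✓

Yes, triangle inequality satisfied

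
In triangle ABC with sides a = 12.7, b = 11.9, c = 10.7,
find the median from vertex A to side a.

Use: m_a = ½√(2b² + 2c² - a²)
m_a = ½√(2·11.9² + 2·10.7² − 12.7²) = ½√(2·141.61 + 2·114.49 − 161.29) = ½√(283.22 + 228.98 − 161.29) = ½√350.91
√350.91 ≈ 18.7326, so m_a ≈ 9.3663

m_a = 9.366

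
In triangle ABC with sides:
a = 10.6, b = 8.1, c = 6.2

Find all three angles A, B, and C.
Law of cosines for each angle (a² = 112.36, b² = 65.61, c² = 38.44):
cos(A) = (b² + c² − a²)/(2bc) = (65.61 + 38.44 − 112.36)/(2·8.1·6.2) = -8.31/100.44 ≈ -0.082736  ⇒  A ≈ 94.7458°
cos(B) = (a² + c² − b²)/(2ac) = (112.36 + 38.44 − 65.61)/(2·10.6·6.2) = 85.19/131.44 ≈ 0.648128  ⇒  B ≈ 49.5994°
cos(C) = (a² + b² − c²)/(2ab) = (112.36 + 65.61 − 38.44)/(2·10.6·8.1) = 139.53/171.72 ≈ 0.812544  ⇒  C ≈ 35.6548°
Check: A + B + C ≈ 180°

A = 94.75°, B = 49.6°, C = 35.65°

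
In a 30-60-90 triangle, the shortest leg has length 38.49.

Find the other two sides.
In a 30-60-90 triangle the sides are in ratio 1 : √3 : 2 (short leg : long leg : hypotenuse).
Long leg = 38.49·√3 ≈ 38.49·1.73205 ≈ 66.6666
Hypotenuse = 2·38.49 = 76.98

Long leg = 38.49√3 = 66.67, Hypotenuse = 76.98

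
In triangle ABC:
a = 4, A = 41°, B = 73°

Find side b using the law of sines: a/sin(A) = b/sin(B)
a/sin(A) = b/sin(B)  ⇒  b = a·sin(B)/sin(A) = 4·sin(73°)/sin(41°)
sin(73°) ≈ 0.956305, sin(41°) ≈ 0.656059
b ≈ 4·0.956305/0.656059 ≈ 3.82522/0.656059 ≈ 5.8306

b = 5.831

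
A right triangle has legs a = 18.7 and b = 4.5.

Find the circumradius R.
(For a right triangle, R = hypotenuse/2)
Hypotenuse c = √(a² + b²) = √(349.69 + 20.25) = √369.94 ≈ 19.2338
R = c/2 ≈ 19.2338/2 ≈ 9.61691

R = 9.617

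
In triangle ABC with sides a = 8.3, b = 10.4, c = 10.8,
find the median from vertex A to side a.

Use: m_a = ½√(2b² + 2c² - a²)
m_a = ½√(2·10.4² + 2·10.8² − 8.3²) = ½√(2·108.16 + 2·116.64 − 68.89) = ½√(216.32 + 233.28 − 68.89) = ½√380.71
√380.71 ≈ 19.5118, so m_a ≈ 9.7559

m_a = 9.756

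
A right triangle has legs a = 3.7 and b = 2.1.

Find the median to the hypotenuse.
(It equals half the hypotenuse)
Hypotenuse c = √(a² + b²) = √(13.69 + 4.41) = √18.1 ≈ 4.25441
Median to hypotenuse = c/2 ≈ 4.25441/2 ≈ 2.1272

Median = 2.127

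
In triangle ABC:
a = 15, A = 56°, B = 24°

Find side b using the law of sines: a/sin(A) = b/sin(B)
a/sin(A) = b/sin(B)  ⇒  b = a·sin(B)/sin(A) = 15·sin(24°)/sin(56°)
sin(24°) ≈ 0.406737, sin(56°) ≈ 0.829038
b ≈ 15·0.406737/0.829038 ≈ 6.10105/0.829038 ≈ 7.3592

b = 7.359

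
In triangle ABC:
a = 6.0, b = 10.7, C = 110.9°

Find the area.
Two sides and the included angle (SAS): A = ½·a·b·sin(C) = ½·6.0·10.7·sin(110.9°)
sin(110.9°) ≈ 0.934204
A ≈ ½·64.2·0.934204 = 32.1·0.934204 ≈ 29.988

Area = 29.99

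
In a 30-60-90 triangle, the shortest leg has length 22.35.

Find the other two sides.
In a 30-60-90 triangle the sides are in ratio 1 : √3 : 2 (short leg : long leg : hypotenuse).
Long leg = 22.35·√3 ≈ 22.35·1.73205 ≈ 38.7113
Hypotenuse = 2·22.35 = 44.7

Long leg = 22.35√3 = 38.71, Hypotenuse = 44.7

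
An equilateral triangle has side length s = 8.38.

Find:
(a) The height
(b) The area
(a) The height splits the triangle into two 30-60-90 halves: h = s·√3/2 = 8.38·1.73205/2 ≈ 14.5146/2 ≈ 7.25729
(b) Area = (√3/4)·s² = (√3/4)·8.38² = (√3/4)·70.2244 ≈ 0.433013·70.2244 ≈ 30.4081

Height = 7.257, Area = 30.41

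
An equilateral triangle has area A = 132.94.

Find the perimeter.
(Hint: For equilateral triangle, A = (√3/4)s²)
A = (√3/4)s²  ⇒  s² = 4A/√3 = 4·132.94/√3 = 531.76/1.73205 ≈ 307.012
s ≈ √307.012 ≈ 17.5218
Perimeter = 3s ≈ 3·17.5218 ≈ 52.5653

Perimeter = 52.57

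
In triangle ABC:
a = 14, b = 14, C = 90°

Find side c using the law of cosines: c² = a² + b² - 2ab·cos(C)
c² = 14² + 14² − 2·14·14·cos(90°)
cos(90°) ≈ 0
c² ≈ 196 + 196 − 392·(0) ≈ 392 − 0 ≈ 392
c ≈ √392 ≈ 19.799

c = 19.8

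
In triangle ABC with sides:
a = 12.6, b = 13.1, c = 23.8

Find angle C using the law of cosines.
c² = a² + b² − 2ab·cos(C)  ⇒  cos(C) = (a² + b² − c²)/(2ab)
cos(C) = (12.6² + 13.1² − 23.8²)/(2·12.6·13.1) = (158.76 + 171.61 − 566.44)/330.12 = -236.07/330.12 ≈ -0.715104
C = arccos(-0.715104) ≈ 135.652°

C = 135.7°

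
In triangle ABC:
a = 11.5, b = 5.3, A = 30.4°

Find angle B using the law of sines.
a/sin(A) = b/sin(B)  ⇒  sin(B) = b·sin(A)/a = 5.3·sin(30.4°)/11.5
sin(30.4°) ≈ 0.506034
sin(B) ≈ 5.3·0.506034/11.5 ≈ 2.68198/11.5 ≈ 0.233216
B = arcsin(0.233216) ≈ 13.4865°
(Since b ≤ a we need B ≤ A, so the obtuse alternative 180° − 13.4865° ≈ 166.514° is rejected.)

B = 13.49°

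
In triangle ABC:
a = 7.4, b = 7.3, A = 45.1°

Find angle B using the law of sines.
a/sin(A) = b/sin(B)  ⇒  sin(B) = b·sin(A)/a = 7.3·sin(45.1°)/7.4
sin(45.1°) ≈ 0.70834
sin(B) ≈ 7.3·0.70834/7.4 ≈ 5.17088/7.4 ≈ 0.698768
B = arcsin(0.698768) ≈ 44.3282°
(Since b ≤ a we need B ≤ A, so the obtuse alternative 180° − 44.3282° ≈ 135.672° is rejected.)

B = 44.33°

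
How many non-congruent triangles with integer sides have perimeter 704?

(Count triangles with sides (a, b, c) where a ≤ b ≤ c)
Let a ≤ b ≤ c with a + b + c = 704. The only binding inequality is a + b > c, i.e. 704 − c > c, so c < 704/2; and c ≥ 704/3 since c is the largest side.
So 235 ≤ c ≤ 351. For each c, b runs from ⌈(704 − c)/2⌉ up to c (then a = 704 − b − c satisfies 1 ≤ a ≤ b automatically), giving c − ⌈(704 − c)/2⌉ + 1 choices.
Summing over c: 1 + 3 + 4 + 6 + … + 174 + 175  (117 terms, c = 235, …, 351) = 10325
Check (closed form: nearest integer to p²/48 for even p, (p+3)²/48 for odd p): 704²/48 = 495616/48 ≈ 10325.33 → 10325

10325 triangles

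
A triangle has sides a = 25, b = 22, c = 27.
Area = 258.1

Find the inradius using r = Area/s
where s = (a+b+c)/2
s = (25 + 22 + 27)/2 = 74/2 = 37
r = Area/s = 258.1/37 ≈ 6.97568

r = 6.976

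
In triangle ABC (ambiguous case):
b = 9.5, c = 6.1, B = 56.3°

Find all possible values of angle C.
b/sin(B) = c/sin(C)  ⇒  sin(C) = c·sin(B)/b = 6.1·sin(56.3°)/9.5
sin(56.3°) ≈ 0.831954
sin(C) ≈ 6.1·0.831954/9.5 ≈ 5.07492/9.5 ≈ 0.534202
Candidate 1: C₁ = arcsin(0.534202) ≈ 32.2898°  →  A = 180° − 56.3° − 32.2898° ≈ 91.4102° > 0, valid
Candidate 2: C₂ = 180° − C₁ ≈ 147.71°  →  A = 180° − 56.3° − 147.71° ≈ -24.0102° ≤ 0, not a valid triangle

C = 32.29° (one solution)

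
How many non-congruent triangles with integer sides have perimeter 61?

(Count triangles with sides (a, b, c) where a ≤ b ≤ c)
Let a ≤ b ≤ c with a + b + c = 61. The only binding inequality is a + b > c, i.e. 61 − c > c, so c < 61/2; and c ≥ 61/3 since c is the largest side.
So 21 ≤ c ≤ 30. For each c, b runs from ⌈(61 − c)/2⌉ up to c (then a = 61 − b − c satisfies 1 ≤ a ≤ b automatically), giving c − ⌈(61 − c)/2⌉ + 1 choices.
Summing over c: 2 + 3 + 5 + 6 + 8 + 9 + 11 + 12 + 14 + 15 = 85
Check (closed form: nearest integer to p²/48 for even p, (p+3)²/48 for odd p): (61+3)²/48 = 64²/48 = 4096/48 ≈ 85.33 → 85

85 triangles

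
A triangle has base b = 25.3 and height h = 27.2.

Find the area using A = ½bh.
A = ½·b·h = ½·25.3·27.2 = ½·688.16 = 344.08

Area = 344.08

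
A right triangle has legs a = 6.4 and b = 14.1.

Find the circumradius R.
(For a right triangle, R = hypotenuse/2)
Hypotenuse c = √(a² + b²) = √(40.96 + 198.81) = √239.77 ≈ 15.4845
R = c/2 ≈ 15.4845/2 ≈ 7.74225

R = 7.742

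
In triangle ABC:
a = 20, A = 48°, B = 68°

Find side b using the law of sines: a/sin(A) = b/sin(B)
a/sin(A) = b/sin(B)  ⇒  b = a·sin(B)/sin(A) = 20·sin(68°)/sin(48°)
sin(68°) ≈ 0.927184, sin(48°) ≈ 0.743145
b ≈ 20·0.927184/0.743145 ≈ 18.5437/0.743145 ≈ 24.953

b = 24.95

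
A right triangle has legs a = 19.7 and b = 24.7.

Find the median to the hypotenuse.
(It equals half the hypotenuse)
Hypotenuse c = √(a² + b²) = √(388.09 + 610.09) = √998.18 ≈ 31.594
Median to hypotenuse = c/2 ≈ 31.594/2 ≈ 15.797

Median = 15.8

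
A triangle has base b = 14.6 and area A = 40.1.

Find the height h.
A = ½·b·h  ⇒  h = 2A/b = 2·40.1/14.6 = 80.2/14.6 ≈ 5.49315

h = 5.493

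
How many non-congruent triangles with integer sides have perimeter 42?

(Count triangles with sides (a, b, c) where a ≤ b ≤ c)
Let a ≤ b ≤ c with a + b + c = 42. The only binding inequality is a + b > c, i.e. 42 − c > c, so c < 42/2; and c ≥ 42/3 since c is the largest side.
So 14 ≤ c ≤ 20. For each c, b runs from ⌈(42 − c)/2⌉ up to c (then a = 42 − b − c satisfies 1 ≤ a ≤ b automatically), giving c − ⌈(42 − c)/2⌉ + 1 choices.
Summing over c: 1 + 2 + 4 + 5 + 7 + 8 + 10 = 37
Check (closed form: nearest integer to p²/48 for even p, (p+3)²/48 for odd p): 42²/48 = 1764/48 ≈ 36.75 → 37

37 triangles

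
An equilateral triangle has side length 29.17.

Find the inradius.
r = Area/s with s the semi-perimeter.
Area = (√3/4)·29.17² = (√3/4)·850.8889 ≈ 0.433013·850.8889 ≈ 368.446
s = 3·29.17/2 = 43.755
r ≈ 368.446/43.755 ≈ 8.42065
(Equivalently r = side/(2√3) = 29.17/3.4641 ≈ 8.42065.)

r = 8.421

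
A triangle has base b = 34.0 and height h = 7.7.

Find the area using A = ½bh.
A = ½·b·h = ½·34.0·7.7 = ½·261.8 = 130.9

Area = 130.9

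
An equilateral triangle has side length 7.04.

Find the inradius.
r = Area/s with s the semi-perimeter.
Area = (√3/4)·7.04² = (√3/4)·49.5616 ≈ 0.433013·49.5616 ≈ 21.4608
s = 3·7.04/2 = 10.56
r ≈ 21.4608/10.56 ≈ 2.03227
(Equivalently r = side/(2√3) = 7.04/3.4641 ≈ 2.03227.)

r = 2.032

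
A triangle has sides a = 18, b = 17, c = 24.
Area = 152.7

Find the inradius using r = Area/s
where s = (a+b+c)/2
s = (18 + 17 + 24)/2 = 59/2 = 29.5
r = Area/s = 152.7/29.5 ≈ 5.17627

r = 5.176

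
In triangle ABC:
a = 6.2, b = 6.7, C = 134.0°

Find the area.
Two sides and the included angle (SAS): A = ½·a·b·sin(C) = ½·6.2·6.7·sin(134.0°)
sin(134.0°) ≈ 0.71934
A ≈ ½·41.54·0.71934 = 20.77·0.71934 ≈ 14.9407

Area = 14.94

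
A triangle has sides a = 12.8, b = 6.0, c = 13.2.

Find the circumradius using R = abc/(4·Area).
First find the area with Heron's formula.
s = (12.8 + 6.0 + 13.2)/2 = 16
Area = √(s(s−a)(s−b)(s−c)) = √(16·3.2·10·2.8) ≈ √1433.6 ≈ 37.8629
abc = 12.8·6.0·13.2 = 1013.76
R = abc/(4·Area) ≈ 1013.76/(4·37.8629) = 1013.76/151.452 ≈ 6.69362

R = 6.694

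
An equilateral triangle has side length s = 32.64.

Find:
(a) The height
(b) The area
(a) The height splits the triangle into two 30-60-90 halves: h = s·√3/2 = 32.64·1.73205/2 ≈ 56.5341/2 ≈ 28.2671
(b) Area = (√3/4)·s² = (√3/4)·32.64² = (√3/4)·1065.3696 ≈ 0.433013·1065.3696 ≈ 461.319

Height = 28.27, Area = 461.3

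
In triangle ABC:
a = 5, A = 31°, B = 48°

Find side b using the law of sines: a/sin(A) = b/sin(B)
a/sin(A) = b/sin(B)  ⇒  b = a·sin(B)/sin(A) = 5·sin(48°)/sin(31°)
sin(48°) ≈ 0.743145, sin(31°) ≈ 0.515038
b ≈ 5·0.743145/0.515038 ≈ 3.71572/0.515038 ≈ 7.21446

b = 7.214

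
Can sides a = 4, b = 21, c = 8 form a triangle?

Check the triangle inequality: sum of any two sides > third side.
a + b vs c: 4 + 21 = 25 > 8  ✓
a + c vs b: 4 + 8 = 12 ≤ 21  ✗
b + c vs a: 21 + 8 = 29 > 4  ✓

No: 4 + 8 = 12 is not > 21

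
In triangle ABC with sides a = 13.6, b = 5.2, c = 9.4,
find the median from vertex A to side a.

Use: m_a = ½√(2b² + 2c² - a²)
m_a = ½√(2·5.2² + 2·9.4² − 13.6²) = ½√(2·27.04 + 2·88.36 − 184.96) = ½√(54.08 + 176.72 − 184.96) = ½√45.84
√45.84 ≈ 6.77052, so m_a ≈ 3.38526

m_a = 3.385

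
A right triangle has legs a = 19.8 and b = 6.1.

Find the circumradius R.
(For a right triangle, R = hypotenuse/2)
Hypotenuse c = √(a² + b²) = √(392.04 + 37.21) = √429.25 ≈ 20.7183
R = c/2 ≈ 20.7183/2 ≈ 10.3592

R = 10.36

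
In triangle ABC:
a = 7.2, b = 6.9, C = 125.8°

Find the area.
Two sides and the included angle (SAS): A = ½·a·b·sin(C) = ½·7.2·6.9·sin(125.8°)
sin(125.8°) ≈ 0.811064
A ≈ ½·49.68·0.811064 = 24.84·0.811064 ≈ 20.1468

Area = 20.15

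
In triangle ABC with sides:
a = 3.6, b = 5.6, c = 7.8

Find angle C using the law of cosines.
c² = a² + b² − 2ab·cos(C)  ⇒  cos(C) = (a² + b² − c²)/(2ab)
cos(C) = (3.6² + 5.6² − 7.8²)/(2·3.6·5.6) = (12.96 + 31.36 − 60.84)/40.32 = -16.52/40.32 ≈ -0.409722
C = arccos(-0.409722) ≈ 114.187°

C = 114.2°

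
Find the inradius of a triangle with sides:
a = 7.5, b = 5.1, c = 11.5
r = Area/s where s is the semi-perimeter.
s = (7.5 + 5.1 + 11.5)/2 = 24.1/2 = 12.05
Area = √(s(s−a)(s−b)(s−c)) = √(12.05·4.55·6.95·0.55) ≈ √209.578 ≈ 14.4768
r ≈ 14.4768/12.05 ≈ 1.2014

r = 1.201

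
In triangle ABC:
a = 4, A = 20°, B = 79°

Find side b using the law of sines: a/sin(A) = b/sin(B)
a/sin(A) = b/sin(B)  ⇒  b = a·sin(B)/sin(A) = 4·sin(79°)/sin(20°)
sin(79°) ≈ 0.981627, sin(20°) ≈ 0.34202
b ≈ 4·0.981627/0.34202 ≈ 3.92651/0.34202 ≈ 11.4803

b = 11.48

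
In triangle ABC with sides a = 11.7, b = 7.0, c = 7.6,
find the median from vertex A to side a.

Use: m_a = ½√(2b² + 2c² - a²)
m_a = ½√(2·7.0² + 2·7.6² − 11.7²) = ½√(2·49 + 2·57.76 − 136.89) = ½√(98 + 115.52 − 136.89) = ½√76.63
√76.63 ≈ 8.75386, so m_a ≈ 4.37693

m_a = 4.377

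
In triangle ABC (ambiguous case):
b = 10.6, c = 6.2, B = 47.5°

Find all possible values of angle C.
b/sin(B) = c/sin(C)  ⇒  sin(C) = c·sin(B)/b = 6.2·sin(47.5°)/10.6
sin(47.5°) ≈ 0.737277
sin(C) ≈ 6.2·0.737277/10.6 ≈ 4.57112/10.6 ≈ 0.431238
Candidate 1: C₁ = arcsin(0.431238) ≈ 25.5461°  →  A = 180° − 47.5° − 25.5461° ≈ 106.954° > 0, valid
Candidate 2: C₂ = 180° − C₁ ≈ 154.454°  →  A = 180° − 47.5° − 154.454° ≈ -21.9539° ≤ 0, not a valid triangle

C = 25.55° (one solution)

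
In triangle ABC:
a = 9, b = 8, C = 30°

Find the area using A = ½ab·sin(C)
A = ½·a·b·sin(C) = ½·9·8·sin(30°)
sin(30°) ≈ 0.5
A ≈ ½·72·0.5 = 36·0.5 ≈ 18

Area = 18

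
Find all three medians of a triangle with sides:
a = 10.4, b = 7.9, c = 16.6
Median formula: m_a = ½√(2b² + 2c² − a²) (and cyclically). a² = 108.16, b² = 62.41, c² = 275.56.
m_a = ½√(2·62.41 + 2·275.56 − 108.16) = ½√567.78 ≈ ½·23.8281 ≈ 11.9141
m_b = ½√(2·108.16 + 2·275.56 − 62.41) = ½√705.03 ≈ ½·26.5524 ≈ 13.2762
m_c = ½√(2·108.16 + 2·62.41 − 275.56) = ½√65.58 ≈ ½·8.09815 ≈ 4.04907

m_a = 11.91, m_b = 13.28, m_c = 4.049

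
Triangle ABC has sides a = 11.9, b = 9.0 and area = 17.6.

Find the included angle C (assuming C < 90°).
Area = ½·a·b·sin(C)  ⇒  sin(C) = 2·Area/(a·b) = 2·17.6/(11.9·9.0) = 35.2/107.1 ≈ 0.328665
C = arcsin(0.328665) ≈ 19.1878° (taking the acute solution since C < 90°)

C = 19.19°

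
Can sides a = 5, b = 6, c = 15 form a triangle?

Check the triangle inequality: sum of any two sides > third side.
a + b vs c: 5 + 6 = 11 ≤ 15  ✗
a + c vs b: 5 + 15 = 20 > 6  ✓
b + c vs a: 6 + 15 = 21 > 5  ✓

No: 5 + 6 = 11 is not > 15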